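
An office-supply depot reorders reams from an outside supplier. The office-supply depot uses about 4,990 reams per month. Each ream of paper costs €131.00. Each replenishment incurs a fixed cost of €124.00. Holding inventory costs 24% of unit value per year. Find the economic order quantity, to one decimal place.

Q* ≈ 687.3 reams

Annual demand D = 4,990 × 12 = 59,880.
Holding cost H = 0.24 × €131.00 = €31.4400 per unit per year.
EOQ = √(2DS / H) = √(2 × 59,880 × 124 / 31.44).
= √(14,850,240 / 31.44) = √472,335.8779 ≈ 687.267.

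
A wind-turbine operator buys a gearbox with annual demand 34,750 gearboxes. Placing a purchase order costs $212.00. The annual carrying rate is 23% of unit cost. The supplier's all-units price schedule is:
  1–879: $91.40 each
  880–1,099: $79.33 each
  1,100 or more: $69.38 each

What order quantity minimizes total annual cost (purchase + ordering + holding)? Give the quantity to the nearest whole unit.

Holding cost per unit per year at price C is H = 0.23·C.
Evaluate total cost at each tier's feasible EOQ or, if the EOQ is below the tier, at the tier's minimum quantity.
EOQ at $91.40 = 837.2 (feasible in tier 1): TC = 34,750×$91.40 + (34,750/837.2)×212 + (837.2/2)×0.23×$91.40 = $3,193,749.38.
EOQ at $79.33 = 898.6 (feasible in tier 2): TC = 34,750×$79.33 + (34,750/898.6)×212 + (898.6/2)×0.23×$79.33 = $2,773,113.69.
EOQ at $69.38 = 960.9 < 1100, so use break Q=1100: TC = 34,750×$69.38 + (34,750/1100.0)×212 + (1100.0/2)×0.23×$69.38 = $2,426,428.84.
Lowest total cost is $2,426,428.84 at Q = 1100.0.

Q* ≈ 1,100 gearboxes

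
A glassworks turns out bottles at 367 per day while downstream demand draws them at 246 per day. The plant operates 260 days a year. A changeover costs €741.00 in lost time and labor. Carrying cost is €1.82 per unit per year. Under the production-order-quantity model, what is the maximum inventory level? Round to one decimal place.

Annual demand D = 246 × 260 = 63,960.
Production build-up factor (1 − d/p) = 1 − 246/367 = 0.3297.
Q* = √(2DS / (H(1 − d/p))) = √(2 × 63,960 × 741 / (1.82 × 0.3297)).
= √(94,788,720 / 0.6001) ≈ 12568.486.
Maximum inventory = Q*(1 − d/p) = 12568.486 × 0.3297 ≈ 4143.833.

I_max ≈ 4,143.8 bottles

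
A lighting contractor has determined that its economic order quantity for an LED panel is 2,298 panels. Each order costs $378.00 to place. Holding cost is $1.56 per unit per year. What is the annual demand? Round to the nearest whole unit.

Invert the EOQ relation Q*² = 2DS/H.
From Q* = √(2DS/H): D = Q*²H / (2S) = 2,298² × 1.56 / (2 × 378) = 10896.897.

D ≈ 10,897 panels per year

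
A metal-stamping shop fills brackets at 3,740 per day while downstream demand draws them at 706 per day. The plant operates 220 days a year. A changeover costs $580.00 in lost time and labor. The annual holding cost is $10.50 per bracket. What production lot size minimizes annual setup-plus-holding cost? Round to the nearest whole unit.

Q* ≈ 4,599 brackets

Annual demand D = 706 × 220 = 155,320.
Production build-up factor (1 − d/p) = 1 − 706/3,740 = 0.8112.
Q* = √(2DS / (H(1 − d/p))) = √(2 × 155,320 × 580 / (10.5 × 0.8112)).
= √(180,171,200 / 8.5179) ≈ 4599.134.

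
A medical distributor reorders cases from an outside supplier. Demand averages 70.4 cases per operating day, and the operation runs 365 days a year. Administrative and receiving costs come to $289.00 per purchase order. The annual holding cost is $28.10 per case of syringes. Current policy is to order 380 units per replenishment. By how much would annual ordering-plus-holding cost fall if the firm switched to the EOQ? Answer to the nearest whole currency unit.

Extra cost ≈ $4,452 per year

Annual demand D = 70.4 × 365 = 25,696.
EOQ = √(2DS/H) = √(2 × 25,696 × 289 / 28.1) ≈ 727.02.
Cost at Q* = (D/Q*)S + (Q*/2)H = √(2DSH) ≈ $20,429.13.
Cost at Q = 380: (25,696/380)×289 + (380/2)×28.1 = $19,542.48 + $5,339.00 = $24,881.48.
Excess = $24,881.48 − $20,429.13 = $4,452.36.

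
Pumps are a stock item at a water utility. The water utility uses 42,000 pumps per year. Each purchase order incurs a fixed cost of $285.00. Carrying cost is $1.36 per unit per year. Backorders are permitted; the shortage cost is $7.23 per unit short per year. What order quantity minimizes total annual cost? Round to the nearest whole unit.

With planned backorders, Q* = √(2DS/H) · √((H+B)/B).
√(2DS/H) = √(2 × 42,000 × 285 / 1.36) = 4195.586.
√((H+B)/B) = √((1.36+7.23)/7.23) = 1.0900.
Q* ≈ 4573.198.

Q* ≈ 4,573 pumps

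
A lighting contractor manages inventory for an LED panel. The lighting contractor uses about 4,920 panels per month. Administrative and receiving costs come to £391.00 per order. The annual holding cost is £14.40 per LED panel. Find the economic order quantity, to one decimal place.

Annual demand D = 4,920 × 12 = 59,040.
EOQ = √(2DS / H) = √(2 × 59,040 × 391 / 14.4).
= √(46,169,280 / 14.4) = √3,206,200 ≈ 1790.586.

Q* ≈ 1,790.6 panels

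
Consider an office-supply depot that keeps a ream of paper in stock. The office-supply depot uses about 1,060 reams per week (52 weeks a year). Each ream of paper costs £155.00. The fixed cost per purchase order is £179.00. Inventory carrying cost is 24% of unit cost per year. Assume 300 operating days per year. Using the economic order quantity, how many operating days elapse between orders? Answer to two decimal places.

T ≈ 3.96 days

Annual demand D = 1,060 × 52 = 55,120.
Holding cost H = 0.24 × £155.00 = £37.2000 per unit per year.
EOQ = √(2DS/H) = √(2 × 55,120 × 179 / 37.2) ≈ 728.32.
Cycle time = Q*/D × 300 = 728.32 / 55,120 × 300 ≈ 3.964 days.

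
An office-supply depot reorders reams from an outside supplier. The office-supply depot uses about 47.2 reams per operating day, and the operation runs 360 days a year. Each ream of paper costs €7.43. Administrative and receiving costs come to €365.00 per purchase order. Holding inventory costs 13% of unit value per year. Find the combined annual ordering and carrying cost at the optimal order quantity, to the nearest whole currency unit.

Annual demand D = 47.2 × 360 = 16,992.
Holding cost H = 0.13 × €7.43 = €0.9659 per unit per year.
EOQ = √(2DS/H) = √(2 × 16,992 × 365 / 0.9659) ≈ 3583.58.
At the optimum the two cost components are equal, so total cost = 2·(Q*/2)H = Q*·H.
Minimum total = √(2DSH) = √(2 × 16,992 × 365 × 0.9659) ≈ 3461.384.

TC* ≈ €3,461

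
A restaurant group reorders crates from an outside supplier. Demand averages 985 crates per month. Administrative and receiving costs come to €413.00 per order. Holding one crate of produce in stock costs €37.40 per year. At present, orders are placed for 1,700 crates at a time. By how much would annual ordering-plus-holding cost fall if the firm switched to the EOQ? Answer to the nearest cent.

Extra cost ≈ €15,552.71 per year

Annual demand D = 985 × 12 = 11,820.
EOQ = √(2DS/H) = √(2 × 11,820 × 413 / 37.4) ≈ 510.93.
Cost at Q* = (D/Q*)S + (Q*/2)H = √(2DSH) ≈ €19,108.85.
Cost at Q = 1,700: (11,820/1,700)×413 + (1,700/2)×37.4 = €2,871.56 + €31,790.00 = €34,661.56.
Excess = €34,661.56 − €19,108.85 = €15,552.71.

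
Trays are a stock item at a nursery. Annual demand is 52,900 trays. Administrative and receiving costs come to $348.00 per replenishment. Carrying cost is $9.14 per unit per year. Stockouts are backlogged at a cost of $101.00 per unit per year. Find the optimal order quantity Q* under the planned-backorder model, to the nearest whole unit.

Q* ≈ 2,096 trays

With planned backorders, Q* = √(2DS/H) · √((H+B)/B).
√(2DS/H) = √(2 × 52,900 × 348 / 9.14) = 2007.055.
√((H+B)/B) = √((9.14+101)/101) = 1.0443.
Q* ≈ 2095.903.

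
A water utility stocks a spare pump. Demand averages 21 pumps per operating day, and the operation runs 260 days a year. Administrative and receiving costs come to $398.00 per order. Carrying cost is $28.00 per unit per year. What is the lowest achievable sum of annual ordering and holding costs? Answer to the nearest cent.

Annual demand D = 21 × 260 = 5,460.
The optimal lot size = √(2DS/H) = √(2 × 5,460 × 398 / 28) ≈ 393.98.
At Q*, ordering cost (D/Q*)S equals holding cost (Q*/2)H, each = √(DSH/2).
Minimum total = √(2DSH) = √(2 × 5,460 × 398 × 28) ≈ 11031.431.

TC* ≈ $11,031.43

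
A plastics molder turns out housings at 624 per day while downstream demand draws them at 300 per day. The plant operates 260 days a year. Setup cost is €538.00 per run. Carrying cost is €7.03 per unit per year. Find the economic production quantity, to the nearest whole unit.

Q* ≈ 4,795 housings

Annual demand D = 300 × 260 = 78,000.
Production build-up factor (1 − d/p) = 1 − 300/624 = 0.5192.
Q* = √(2DS / (H(1 − d/p))) = √(2 × 78,000 × 538 / (7.03 × 0.5192)).
= √(83,928,000 / 3.6502) ≈ 4795.077.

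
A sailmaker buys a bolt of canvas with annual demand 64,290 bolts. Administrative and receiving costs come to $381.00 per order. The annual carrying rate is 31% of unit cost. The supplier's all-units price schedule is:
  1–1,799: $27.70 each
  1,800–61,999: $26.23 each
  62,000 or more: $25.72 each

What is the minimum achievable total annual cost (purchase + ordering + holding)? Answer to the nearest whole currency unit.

Holding cost per unit per year at price C is H = 0.31·C.
Evaluate total cost at each tier's feasible EOQ or, if the EOQ is below the tier, at the tier's minimum quantity.
Tier 1 ($27.70): EOQ = 2388.5 exceeds tier's upper bound 1799, so this tier is dominated.
EOQ at $26.23 = 2454.5 (feasible in tier 2): TC = 64,290×$26.23 + (64,290/2454.5)×381 + (2454.5/2)×0.31×$26.23 = $1,706,285.26.
EOQ at $25.72 = 2478.8 < 62000, so use break Q=62000: TC = 64,290×$25.72 + (64,290/62000.0)×381 + (62000.0/2)×0.31×$25.72 = $1,901,103.07.
Lowest total cost among the candidates is at Q = 2454.5.

TC* ≈ $1,706,285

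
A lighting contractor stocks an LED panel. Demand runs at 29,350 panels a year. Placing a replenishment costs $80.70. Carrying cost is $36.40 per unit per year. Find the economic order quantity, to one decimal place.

EOQ = √(2DS / H) = √(2 × 29,350 × 80.7 / 36.4).
= √(4,737,090 / 36.4) = √130,139.8352 ≈ 360.749.

Q* ≈ 360.7 panels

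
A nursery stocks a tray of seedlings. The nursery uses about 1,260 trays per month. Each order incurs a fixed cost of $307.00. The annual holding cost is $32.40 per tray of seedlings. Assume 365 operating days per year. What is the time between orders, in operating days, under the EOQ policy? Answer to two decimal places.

Annual demand D = 1,260 × 12 = 15,120.
Q* = √(2DS/H) = √(2 × 15,120 × 307 / 32.4) ≈ 535.29.
Cycle time = Q*/D × 365 = 535.29 / 15,120 × 365 ≈ 12.922 days.

T ≈ 12.92 days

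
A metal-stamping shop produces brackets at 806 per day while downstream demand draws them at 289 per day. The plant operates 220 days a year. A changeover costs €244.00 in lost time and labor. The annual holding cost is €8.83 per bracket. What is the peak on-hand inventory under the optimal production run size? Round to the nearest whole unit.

I_max ≈ 1,501 brackets

Annual demand D = 289 × 220 = 63,580.
Production build-up factor (1 − d/p) = 1 − 289/806 = 0.6414.
Q* = √(2DS / (H(1 − d/p))) = √(2 × 63,580 × 244 / (8.83 × 0.6414)).
= √(31,027,040 / 5.6639) ≈ 2340.518.
Maximum inventory = Q*(1 − d/p) = 2340.518 × 0.6414 ≈ 1501.300.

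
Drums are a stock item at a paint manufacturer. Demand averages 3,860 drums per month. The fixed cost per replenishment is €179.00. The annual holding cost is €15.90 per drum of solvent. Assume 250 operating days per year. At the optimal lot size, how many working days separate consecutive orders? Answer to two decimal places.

T ≈ 5.51 days

Annual demand D = 3,860 × 12 = 46,320.
Q* = √(2DS/H) = √(2 × 46,320 × 179 / 15.9) ≈ 1021.24.
Cycle time = Q*/D × 250 = 1021.24 / 46,320 × 250 ≈ 5.512 days.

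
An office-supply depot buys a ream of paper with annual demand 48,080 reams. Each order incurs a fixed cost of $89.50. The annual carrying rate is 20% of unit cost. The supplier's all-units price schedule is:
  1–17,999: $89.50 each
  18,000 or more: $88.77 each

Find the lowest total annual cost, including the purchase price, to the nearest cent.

TC* ≈ $4,315,571.81

Holding cost per unit per year at price C is H = 0.20·C.
Evaluate total cost at each tier's feasible EOQ or, if the EOQ is below the tier, at the tier's minimum quantity.
EOQ at $89.50 = 693.4 (feasible in tier 1): TC = 48,080×$89.50 + (48,080/693.4)×89.5 + (693.4/2)×0.20×$89.50 = $4,315,571.81.
EOQ at $88.77 = 696.2 < 18000, so use break Q=18000: TC = 48,080×$88.77 + (48,080/18000.0)×89.5 + (18000.0/2)×0.20×$88.77 = $4,428,086.66.
Lowest total cost among the candidates is at Q = 693.4.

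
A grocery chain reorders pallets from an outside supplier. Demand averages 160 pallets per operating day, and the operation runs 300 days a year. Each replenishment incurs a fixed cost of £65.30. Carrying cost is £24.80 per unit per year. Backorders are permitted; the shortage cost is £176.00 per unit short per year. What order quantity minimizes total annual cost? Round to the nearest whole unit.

Q* ≈ 537 pallets

Annual demand D = 160 × 300 = 48,000.
With planned backorders, Q* = √(2DS/H) · √((H+B)/B).
√(2DS/H) = √(2 × 48,000 × 65.3 / 24.8) = 502.767.
√((H+B)/B) = √((24.8+176)/176) = 1.0681.
Q* ≈ 537.022.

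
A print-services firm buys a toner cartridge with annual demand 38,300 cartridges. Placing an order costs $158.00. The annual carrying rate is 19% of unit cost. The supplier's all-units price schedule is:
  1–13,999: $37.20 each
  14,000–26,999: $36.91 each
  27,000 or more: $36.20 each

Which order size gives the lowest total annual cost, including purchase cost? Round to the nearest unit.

Holding cost per unit per year at price C is H = 0.19·C.
Evaluate total cost at each tier's feasible EOQ or, if the EOQ is below the tier, at the tier's minimum quantity.
EOQ at $37.20 = 1308.6 (feasible in tier 1): TC = 38,300×$37.20 + (38,300/1308.6)×158 + (1308.6/2)×0.19×$37.20 = $1,434,008.92.
EOQ at $36.91 = 1313.7 < 14000, so use break Q=14000: TC = 38,300×$36.91 + (38,300/14000.0)×158 + (14000.0/2)×0.19×$36.91 = $1,463,175.54.
EOQ at $36.20 = 1326.5 < 27000, so use break Q=27000: TC = 38,300×$36.20 + (38,300/27000.0)×158 + (27000.0/2)×0.19×$36.20 = $1,479,537.13.
Lowest total cost is $1,434,008.92 at Q = 1308.6.

Q* ≈ 1,309 cartridges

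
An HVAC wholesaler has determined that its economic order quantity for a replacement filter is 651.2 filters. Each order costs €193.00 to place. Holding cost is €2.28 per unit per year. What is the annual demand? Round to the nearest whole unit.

D ≈ 2,505 filters per year

The basic EOQ model gives Q* = √(2DS/H); rearrange for the unknown.
From Q* = √(2DS/H): D = Q*²H / (2S) = 651.2² × 2.28 / (2 × 193) = 2504.819.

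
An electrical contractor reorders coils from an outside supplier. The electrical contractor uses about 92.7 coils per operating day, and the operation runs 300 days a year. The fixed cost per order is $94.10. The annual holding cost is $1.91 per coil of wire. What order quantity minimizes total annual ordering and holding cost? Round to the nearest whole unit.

Annual demand D = 92.7 × 300 = 27,810.
EOQ = √(2DS / H) = √(2 × 27,810 × 94.1 / 1.91).
= √(5,233,842 / 1.91) = √2,740,231.4136 ≈ 1655.364.

Q* ≈ 1,655 coils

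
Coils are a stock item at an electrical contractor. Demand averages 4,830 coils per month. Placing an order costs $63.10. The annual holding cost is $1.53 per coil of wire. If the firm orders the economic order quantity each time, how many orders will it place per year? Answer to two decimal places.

Annual demand D = 4,830 × 12 = 57,960.
Q* = √(2DS/H) = √(2 × 57,960 × 63.1 / 1.53) ≈ 2186.49.
Orders per year = D / Q* = 57,960 / 2186.49 ≈ 26.508.

N ≈ 26.51 orders per year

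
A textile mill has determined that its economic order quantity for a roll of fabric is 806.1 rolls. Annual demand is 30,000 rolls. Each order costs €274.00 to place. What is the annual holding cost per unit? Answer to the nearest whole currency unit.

Invert the EOQ relation Q*² = 2DS/H.
From Q* = √(2DS/H): H = 2DS / Q*² = 2 × 30,000 × 274 / 806.1² = 25.3002.

H ≈ €25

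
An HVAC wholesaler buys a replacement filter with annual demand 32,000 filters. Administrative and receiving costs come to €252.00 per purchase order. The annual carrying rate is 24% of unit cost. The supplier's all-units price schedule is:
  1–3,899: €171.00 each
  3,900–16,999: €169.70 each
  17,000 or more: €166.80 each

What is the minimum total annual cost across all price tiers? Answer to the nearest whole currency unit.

Holding cost per unit per year at price C is H = 0.24·C.
For each price level, check whether its EOQ is feasible; otherwise the best quantity at that price is the breakpoint.
EOQ at €171.00 = 626.9 (feasible in tier 1): TC = 32,000×€171.00 + (32,000/626.9)×252 + (626.9/2)×0.24×€171.00 = €5,497,727.28.
EOQ at €169.70 = 629.3 < 3900, so use break Q=3900: TC = 32,000×€169.70 + (32,000/3900.0)×252 + (3900.0/2)×0.24×€169.70 = €5,511,887.29.
EOQ at €166.80 = 634.7 < 17000, so use break Q=17000: TC = 32,000×€166.80 + (32,000/17000.0)×252 + (17000.0/2)×0.24×€166.80 = €5,678,346.35.
Lowest total cost among the candidates is at Q = 626.9.

TC* ≈ €5,497,727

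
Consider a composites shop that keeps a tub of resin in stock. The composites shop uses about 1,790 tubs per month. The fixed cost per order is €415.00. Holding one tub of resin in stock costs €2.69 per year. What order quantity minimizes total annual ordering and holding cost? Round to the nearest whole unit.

Annual demand D = 1,790 × 12 = 21,480.
EOQ = √(2DS / H) = √(2 × 21,480 × 415 / 2.69).
= √(17,828,400 / 2.69) = √6,627,657.9926 ≈ 2574.424.

Q* ≈ 2,574 tubs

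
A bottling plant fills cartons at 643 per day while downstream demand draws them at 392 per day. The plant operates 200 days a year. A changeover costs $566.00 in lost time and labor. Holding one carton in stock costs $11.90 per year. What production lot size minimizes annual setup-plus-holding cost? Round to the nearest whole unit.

Q* ≈ 4,371 cartons

Annual demand D = 392 × 200 = 78,400.
Production build-up factor (1 − d/p) = 1 − 392/643 = 0.3904.
Q* = √(2DS / (H(1 − d/p))) = √(2 × 78,400 × 566 / (11.9 × 0.3904)).
= √(88,748,800 / 4.6453) ≈ 4370.956.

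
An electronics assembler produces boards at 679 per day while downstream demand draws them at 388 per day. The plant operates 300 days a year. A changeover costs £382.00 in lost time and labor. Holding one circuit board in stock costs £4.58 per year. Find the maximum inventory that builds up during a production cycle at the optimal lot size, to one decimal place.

Annual demand D = 388 × 300 = 116,400.
Production build-up factor (1 − d/p) = 1 − 388/679 = 0.4286.
Q* = √(2DS / (H(1 − d/p))) = √(2 × 116,400 × 382 / (4.58 × 0.4286)).
= √(88,929,600 / 1.9629) ≈ 6730.988.
Maximum inventory = Q*(1 − d/p) = 6730.988 × 0.4286 ≈ 2884.709.

I_max ≈ 2,884.7 boards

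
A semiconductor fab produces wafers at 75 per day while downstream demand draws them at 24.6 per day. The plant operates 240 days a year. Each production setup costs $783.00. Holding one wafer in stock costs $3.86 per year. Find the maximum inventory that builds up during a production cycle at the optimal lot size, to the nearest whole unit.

I_max ≈ 1,269 wafers

Annual demand D = 24.6 × 240 = 5,904.
Production build-up factor (1 − d/p) = 1 − 24.6/75 = 0.6720.
Q* = √(2DS / (H(1 − d/p))) = √(2 × 5,904 × 783 / (3.86 × 0.6720)).
= √(9,245,664 / 2.5939) ≈ 1887.951.
Maximum inventory = Q*(1 − d/p) = 1887.951 × 0.6720 ≈ 1268.703.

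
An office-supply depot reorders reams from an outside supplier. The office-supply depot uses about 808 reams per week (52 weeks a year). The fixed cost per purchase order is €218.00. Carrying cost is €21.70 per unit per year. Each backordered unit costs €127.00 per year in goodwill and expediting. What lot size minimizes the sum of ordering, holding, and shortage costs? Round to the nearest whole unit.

Annual demand D = 808 × 52 = 42,016.
With planned backorders, Q* = √(2DS/H) · √((H+B)/B).
√(2DS/H) = √(2 × 42,016 × 218 / 21.7) = 918.799.
√((H+B)/B) = √((21.7+127)/127) = 1.0821.
Q* ≈ 994.201.

Q* ≈ 994 reams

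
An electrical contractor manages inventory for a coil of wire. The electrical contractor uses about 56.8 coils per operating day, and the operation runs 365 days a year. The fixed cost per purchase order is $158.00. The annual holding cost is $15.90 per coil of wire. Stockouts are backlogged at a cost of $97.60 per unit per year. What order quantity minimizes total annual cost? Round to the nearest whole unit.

Q* ≈ 692 coils

Annual demand D = 56.8 × 365 = 20,732.
With planned backorders, Q* = √(2DS/H) · √((H+B)/B).
√(2DS/H) = √(2 × 20,732 × 158 / 15.9) = 641.897.
√((H+B)/B) = √((15.9+97.6)/97.6) = 1.0784.
Q* ≈ 692.211.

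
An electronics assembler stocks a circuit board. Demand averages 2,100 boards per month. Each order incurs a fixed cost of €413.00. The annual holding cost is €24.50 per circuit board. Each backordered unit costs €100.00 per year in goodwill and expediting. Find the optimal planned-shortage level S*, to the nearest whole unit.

S* ≈ 202 boards

Annual demand D = 2,100 × 12 = 25,200.
With planned backorders, Q* = √(2DS/H) · √((H+B)/B).
√(2DS/H) = √(2 × 25,200 × 413 / 24.5) = 921.737.
√((H+B)/B) = √((24.5+100)/100) = 1.1158.
Q* ≈ 1028.471.
S* = Q* · H/(H+B) = 1028.471 × 24.5/124.5 ≈ 202.390.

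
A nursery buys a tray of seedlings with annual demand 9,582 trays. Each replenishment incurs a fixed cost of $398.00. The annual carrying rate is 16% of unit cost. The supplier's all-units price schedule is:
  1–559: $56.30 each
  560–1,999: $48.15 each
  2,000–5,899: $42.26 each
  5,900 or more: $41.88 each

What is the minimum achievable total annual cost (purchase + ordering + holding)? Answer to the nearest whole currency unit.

TC* ≈ $413,604

Holding cost per unit per year at price C is H = 0.16·C.
Evaluate total cost at each tier's feasible EOQ or, if the EOQ is below the tier, at the tier's minimum quantity.
Tier 1 ($56.30): EOQ = 920.2 exceeds tier's upper bound 559, so this tier is dominated.
EOQ at $48.15 = 995.0 (feasible in tier 2): TC = 9,582×$48.15 + (9,582/995.0)×398 + (995.0/2)×0.16×$48.15 = $469,038.84.
EOQ at $42.26 = 1062.1 < 2000, so use break Q=2000: TC = 9,582×$42.26 + (9,582/2000.0)×398 + (2000.0/2)×0.16×$42.26 = $413,603.74.
EOQ at $41.88 = 1066.9 < 5900, so use break Q=5900: TC = 9,582×$41.88 + (9,582/5900.0)×398 + (5900.0/2)×0.16×$41.88 = $421,707.90.
Lowest total cost among the candidates is at Q = 2000.0.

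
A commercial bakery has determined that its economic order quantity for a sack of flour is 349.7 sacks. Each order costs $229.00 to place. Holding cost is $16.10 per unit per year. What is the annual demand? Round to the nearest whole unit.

D ≈ 4,299 sacks per year

Squaring Q* = √(2DS/H) gives Q*² = 2DS/H.
From Q* = √(2DS/H): D = Q*²H / (2S) = 349.7² × 16.1 / (2 × 229) = 4298.844.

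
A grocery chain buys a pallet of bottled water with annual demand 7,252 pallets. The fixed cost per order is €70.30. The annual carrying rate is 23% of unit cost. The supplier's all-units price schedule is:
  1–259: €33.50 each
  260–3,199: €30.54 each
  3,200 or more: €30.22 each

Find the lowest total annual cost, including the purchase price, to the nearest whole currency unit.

Holding cost per unit per year at price C is H = 0.23·C.
Candidates are each tier's EOQ (if it falls in that tier) and each price-break quantity.
Tier 1 (€33.50): EOQ = 363.8 exceeds tier's upper bound 259, so this tier is dominated.
EOQ at €30.54 = 381.0 (feasible in tier 2): TC = 7,252×€30.54 + (7,252/381.0)×70.3 + (381.0/2)×0.23×€30.54 = €224,152.29.
EOQ at €30.22 = 383.0 < 3200, so use break Q=3200: TC = 7,252×€30.22 + (7,252/3200.0)×70.3 + (3200.0/2)×0.23×€30.22 = €230,435.72.
Lowest total cost among the candidates is at Q = 381.0.

TC* ≈ €224,152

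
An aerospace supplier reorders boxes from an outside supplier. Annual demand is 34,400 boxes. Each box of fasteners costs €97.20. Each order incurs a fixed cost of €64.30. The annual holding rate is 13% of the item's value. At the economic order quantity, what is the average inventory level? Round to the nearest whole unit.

Average inventory ≈ 296 boxes

Holding cost H = 0.13 × €97.20 = €12.6360 per unit per year.
Q* = √(2DS/H) = √(2 × 34,400 × 64.3 / 12.636) ≈ 591.69.
Average inventory = Q*/2 ≈ 591.69 / 2 = 295.845.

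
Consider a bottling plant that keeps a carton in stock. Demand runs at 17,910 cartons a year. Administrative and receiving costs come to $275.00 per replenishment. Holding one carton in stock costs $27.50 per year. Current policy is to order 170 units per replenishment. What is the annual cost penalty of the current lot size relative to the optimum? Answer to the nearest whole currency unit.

EOQ = √(2DS/H) = √(2 × 17,910 × 275 / 27.5) ≈ 598.50.
Cost at Q* = (D/Q*)S + (Q*/2)H = √(2DSH) ≈ $16,458.70.
Cost at Q = 170: (17,910/170)×275 + (170/2)×27.5 = $28,972.06 + $2,337.50 = $31,309.56.
Excess = $31,309.56 − $16,458.70 = $14,850.86.

Extra cost ≈ $14,851 per year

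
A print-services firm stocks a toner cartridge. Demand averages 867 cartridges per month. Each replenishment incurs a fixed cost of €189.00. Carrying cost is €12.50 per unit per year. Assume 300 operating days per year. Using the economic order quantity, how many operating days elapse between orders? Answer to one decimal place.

Annual demand D = 867 × 12 = 10,404.
The optimal lot size = √(2DS/H) = √(2 × 10,404 × 189 / 12.5) ≈ 560.91.
Cycle time = Q*/D × 300 = 560.91 / 10,404 × 300 ≈ 16.174 days.

T ≈ 16.2 days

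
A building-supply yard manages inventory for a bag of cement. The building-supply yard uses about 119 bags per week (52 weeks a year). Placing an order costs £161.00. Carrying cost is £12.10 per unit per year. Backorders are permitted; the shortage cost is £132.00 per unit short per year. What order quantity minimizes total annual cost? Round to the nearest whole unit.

Annual demand D = 119 × 52 = 6,188.
With planned backorders, Q* = √(2DS/H) · √((H+B)/B).
√(2DS/H) = √(2 × 6,188 × 161 / 12.1) = 405.798.
√((H+B)/B) = √((12.1+132)/132) = 1.0448.
Q* ≈ 423.990.

Q* ≈ 424 bags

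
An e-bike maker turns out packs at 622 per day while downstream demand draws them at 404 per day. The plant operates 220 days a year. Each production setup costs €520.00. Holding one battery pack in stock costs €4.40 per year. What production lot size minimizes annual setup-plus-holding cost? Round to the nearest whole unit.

Q* ≈ 7,742 packs

Annual demand D = 404 × 220 = 88,880.
Production build-up factor (1 − d/p) = 1 − 404/622 = 0.3505.
Q* = √(2DS / (H(1 − d/p))) = √(2 × 88,880 × 520 / (4.4 × 0.3505)).
= √(92,435,200 / 1.5421) ≈ 7742.109.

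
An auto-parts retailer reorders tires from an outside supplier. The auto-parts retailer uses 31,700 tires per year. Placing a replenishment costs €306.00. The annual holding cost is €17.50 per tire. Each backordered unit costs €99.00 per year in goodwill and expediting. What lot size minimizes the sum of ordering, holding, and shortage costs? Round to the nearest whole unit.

With planned backorders, Q* = √(2DS/H) · √((H+B)/B).
√(2DS/H) = √(2 × 31,700 × 306 / 17.5) = 1052.898.
√((H+B)/B) = √((17.5+99)/99) = 1.0848.
Q* ≈ 1142.172.

Q* ≈ 1,142 tires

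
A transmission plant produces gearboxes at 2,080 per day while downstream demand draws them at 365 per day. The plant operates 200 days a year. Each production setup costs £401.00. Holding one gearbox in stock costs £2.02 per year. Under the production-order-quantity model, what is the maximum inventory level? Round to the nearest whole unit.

Annual demand D = 365 × 200 = 73,000.
Production build-up factor (1 − d/p) = 1 − 365/2,080 = 0.8245.
Q* = √(2DS / (H(1 − d/p))) = √(2 × 73,000 × 401 / (2.02 × 0.8245)).
= √(58,546,000 / 1.6655) ≈ 5928.878.
Maximum inventory = Q*(1 − d/p) = 5928.878 × 0.8245 ≈ 4888.474.

I_max ≈ 4,888 gearboxes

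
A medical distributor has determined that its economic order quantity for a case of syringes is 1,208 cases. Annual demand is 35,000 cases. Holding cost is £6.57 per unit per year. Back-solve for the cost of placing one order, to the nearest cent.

The basic EOQ model gives Q* = √(2DS/H); rearrange for the unknown.
From Q* = √(2DS/H): S = Q*²H / (2D) = 1,208² × 6.57 / (2 × 35,000) = 136.9623.

S ≈ £136.96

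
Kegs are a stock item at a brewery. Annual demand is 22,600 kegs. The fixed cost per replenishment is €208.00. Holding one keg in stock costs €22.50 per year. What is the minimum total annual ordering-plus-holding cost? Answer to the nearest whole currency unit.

EOQ = √(2DS/H) = √(2 × 22,600 × 208 / 22.5) ≈ 646.41.
At Q*, ordering cost (D/Q*)S equals holding cost (Q*/2)H, each = √(DSH/2).
Minimum total = √(2DSH) = √(2 × 22,600 × 208 × 22.5) ≈ 14544.277.

TC* ≈ €14,544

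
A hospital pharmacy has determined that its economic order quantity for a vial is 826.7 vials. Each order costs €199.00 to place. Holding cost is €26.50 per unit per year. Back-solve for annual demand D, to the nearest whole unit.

The basic EOQ model gives Q* = √(2DS/H); rearrange for the unknown.
From Q* = √(2DS/H): D = Q*²H / (2S) = 826.7² × 26.5 / (2 × 199) = 45504.954.

D ≈ 45,505 vials per year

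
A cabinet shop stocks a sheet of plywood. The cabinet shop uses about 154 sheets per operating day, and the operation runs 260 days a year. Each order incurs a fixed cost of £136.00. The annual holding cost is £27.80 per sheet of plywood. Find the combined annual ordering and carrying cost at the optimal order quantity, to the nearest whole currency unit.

Annual demand D = 154 × 260 = 40,040.
EOQ = √(2DS/H) = √(2 × 40,040 × 136 / 27.8) ≈ 625.91.
At the optimum the two cost components are equal, so total cost = 2·(Q*/2)H = Q*·H.
Minimum total = √(2DSH) = √(2 × 40,040 × 136 × 27.8) ≈ 17400.186.

TC* ≈ £17,400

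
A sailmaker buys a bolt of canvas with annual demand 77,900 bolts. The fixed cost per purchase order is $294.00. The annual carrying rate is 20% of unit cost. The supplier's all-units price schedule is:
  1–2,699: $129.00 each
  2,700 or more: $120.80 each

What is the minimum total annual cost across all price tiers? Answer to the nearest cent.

Holding cost per unit per year at price C is H = 0.20·C.
Evaluate total cost at each tier's feasible EOQ or, if the EOQ is below the tier, at the tier's minimum quantity.
EOQ at $129.00 = 1332.4 (feasible in tier 1): TC = 77,900×$129.00 + (77,900/1332.4)×294 + (1332.4/2)×0.20×$129.00 = $10,083,476.94.
EOQ at $120.80 = 1376.9 < 2700, so use break Q=2700: TC = 77,900×$120.80 + (77,900/2700.0)×294 + (2700.0/2)×0.20×$120.80 = $9,451,418.44.
Lowest total cost among the candidates is at Q = 2700.0.

TC* ≈ $9,451,418.44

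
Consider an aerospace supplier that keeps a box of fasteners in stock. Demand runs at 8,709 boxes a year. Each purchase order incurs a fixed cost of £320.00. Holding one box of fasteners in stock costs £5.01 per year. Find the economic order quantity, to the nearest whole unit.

EOQ = √(2DS / H) = √(2 × 8,709 × 320 / 5.01).
= √(5,573,760 / 5.01) = √1,112,526.9461 ≈ 1054.764.

Q* ≈ 1,055 boxes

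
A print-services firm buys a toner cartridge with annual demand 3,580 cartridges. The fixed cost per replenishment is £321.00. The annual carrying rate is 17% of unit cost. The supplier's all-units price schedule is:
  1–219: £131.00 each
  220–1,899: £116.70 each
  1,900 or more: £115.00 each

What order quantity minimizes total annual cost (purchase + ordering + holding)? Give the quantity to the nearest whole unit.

Holding cost per unit per year at price C is H = 0.17·C.
For each price level, check whether its EOQ is feasible; otherwise the best quantity at that price is the breakpoint.
Tier 1 (£131.00): EOQ = 321.3 exceeds tier's upper bound 219, so this tier is dominated.
EOQ at £116.70 = 340.4 (feasible in tier 2): TC = 3,580×£116.70 + (3,580/340.4)×321 + (340.4/2)×0.17×£116.70 = £424,538.57.
EOQ at £115.00 = 342.9 < 1900, so use break Q=1900: TC = 3,580×£115.00 + (3,580/1900.0)×321 + (1900.0/2)×0.17×£115.00 = £430,877.33.
Lowest total cost is £424,538.57 at Q = 340.4.

Q* ≈ 340 cartridges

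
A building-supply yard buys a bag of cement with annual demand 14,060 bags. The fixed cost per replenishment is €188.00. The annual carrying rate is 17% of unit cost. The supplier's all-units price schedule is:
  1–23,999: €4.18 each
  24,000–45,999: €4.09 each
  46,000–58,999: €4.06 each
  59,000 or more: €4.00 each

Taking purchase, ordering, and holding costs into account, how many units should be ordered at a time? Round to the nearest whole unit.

Holding cost per unit per year at price C is H = 0.17·C.
Evaluate total cost at each tier's feasible EOQ or, if the EOQ is below the tier, at the tier's minimum quantity.
EOQ at €4.18 = 2727.6 (feasible in tier 1): TC = 14,060×€4.18 + (14,060/2727.6)×188 + (2727.6/2)×0.17×€4.18 = €60,709.00.
EOQ at €4.09 = 2757.4 < 24000, so use break Q=24000: TC = 14,060×€4.09 + (14,060/24000.0)×188 + (24000.0/2)×0.17×€4.09 = €65,959.14.
EOQ at €4.06 = 2767.6 < 46000, so use break Q=46000: TC = 14,060×€4.06 + (14,060/46000.0)×188 + (46000.0/2)×0.17×€4.06 = €73,015.66.
EOQ at €4.00 = 2788.3 < 59000, so use break Q=59000: TC = 14,060×€4.00 + (14,060/59000.0)×188 + (59000.0/2)×0.17×€4.00 = €76,344.80.
Lowest total cost is €60,709.00 at Q = 2727.6.

Q* ≈ 2,728 bags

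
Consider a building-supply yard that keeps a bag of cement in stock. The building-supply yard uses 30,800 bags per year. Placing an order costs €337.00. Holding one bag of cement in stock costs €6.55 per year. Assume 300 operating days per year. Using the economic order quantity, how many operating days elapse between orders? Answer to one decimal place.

Q* = √(2DS/H) = √(2 × 30,800 × 337 / 6.55) ≈ 1780.27.
Cycle time = Q*/D × 300 = 1780.27 / 30,800 × 300 ≈ 17.340 days.

T ≈ 17.3 days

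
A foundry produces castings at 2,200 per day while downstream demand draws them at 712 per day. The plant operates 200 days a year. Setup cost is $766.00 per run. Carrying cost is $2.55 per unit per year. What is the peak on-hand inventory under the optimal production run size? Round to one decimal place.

I_max ≈ 7,606.8 castings

Annual demand D = 712 × 200 = 142,400.
Production build-up factor (1 − d/p) = 1 − 712/2,200 = 0.6764.
Q* = √(2DS / (H(1 − d/p))) = √(2 × 142,400 × 766 / (2.55 × 0.6764)).
= √(218,156,800 / 1.7247) ≈ 11246.675.
Maximum inventory = Q*(1 − d/p) = 11246.675 × 0.6764 ≈ 7606.842.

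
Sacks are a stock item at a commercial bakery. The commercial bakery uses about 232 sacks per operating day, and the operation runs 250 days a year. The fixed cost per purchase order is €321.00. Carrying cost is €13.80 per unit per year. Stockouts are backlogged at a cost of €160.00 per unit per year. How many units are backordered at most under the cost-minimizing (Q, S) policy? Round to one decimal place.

Annual demand D = 232 × 250 = 58,000.
With planned backorders, Q* = √(2DS/H) · √((H+B)/B).
√(2DS/H) = √(2 × 58,000 × 321 / 13.8) = 1642.638.
√((H+B)/B) = √((13.8+160)/160) = 1.0422.
Q* ≈ 1712.012.
S* = Q* · H/(H+B) = 1712.012 × 13.8/173.8 ≈ 135.937.

S* ≈ 135.9 sacks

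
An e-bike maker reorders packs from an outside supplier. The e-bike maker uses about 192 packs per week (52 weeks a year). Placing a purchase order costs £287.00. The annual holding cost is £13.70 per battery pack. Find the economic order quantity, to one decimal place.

Annual demand D = 192 × 52 = 9,984.
EOQ = √(2DS / H) = √(2 × 9,984 × 287 / 13.7).
= √(5,730,816 / 13.7) = √418,307.7372 ≈ 646.767.

Q* ≈ 646.8 packs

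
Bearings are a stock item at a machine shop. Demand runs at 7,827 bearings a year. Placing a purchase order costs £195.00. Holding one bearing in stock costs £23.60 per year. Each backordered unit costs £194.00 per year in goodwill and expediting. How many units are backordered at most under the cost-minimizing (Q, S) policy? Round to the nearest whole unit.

S* ≈ 41 bearings

With planned backorders, Q* = √(2DS/H) · √((H+B)/B).
√(2DS/H) = √(2 × 7,827 × 195 / 23.6) = 359.645.
√((H+B)/B) = √((23.6+194)/194) = 1.0591.
Q* ≈ 380.893.
S* = Q* · H/(H+B) = 380.893 × 23.6/217.6 ≈ 41.310.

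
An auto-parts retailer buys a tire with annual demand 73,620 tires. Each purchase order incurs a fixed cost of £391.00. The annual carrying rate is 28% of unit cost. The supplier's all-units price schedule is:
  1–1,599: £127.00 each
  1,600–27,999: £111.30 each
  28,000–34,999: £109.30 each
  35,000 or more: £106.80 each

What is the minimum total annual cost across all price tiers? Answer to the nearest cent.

TC* ≈ £8,236,828.09

Holding cost per unit per year at price C is H = 0.28·C.
Candidates are each tier's EOQ (if it falls in that tier) and each price-break quantity.
EOQ at £127.00 = 1272.4 (feasible in tier 1): TC = 73,620×£127.00 + (73,620/1272.4)×391 + (1272.4/2)×0.28×£127.00 = £9,394,986.21.
EOQ at £111.30 = 1359.2 < 1600, so use break Q=1600: TC = 73,620×£111.30 + (73,620/1600.0)×391 + (1600.0/2)×0.28×£111.30 = £8,236,828.09.
EOQ at £109.30 = 1371.6 < 28000, so use break Q=28000: TC = 73,620×£109.30 + (73,620/28000.0)×391 + (28000.0/2)×0.28×£109.30 = £8,476,150.05.
EOQ at £106.80 = 1387.5 < 35000, so use break Q=35000: TC = 73,620×£106.80 + (73,620/35000.0)×391 + (35000.0/2)×0.28×£106.80 = £8,386,758.44.
Lowest total cost among the candidates is at Q = 1600.0.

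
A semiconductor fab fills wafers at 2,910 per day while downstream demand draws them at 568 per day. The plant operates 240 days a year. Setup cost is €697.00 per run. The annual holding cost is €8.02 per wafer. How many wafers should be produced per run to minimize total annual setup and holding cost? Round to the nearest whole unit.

Q* ≈ 5,426 wafers

Annual demand D = 568 × 240 = 136,320.
Production build-up factor (1 − d/p) = 1 − 568/2,910 = 0.8048.
Q* = √(2DS / (H(1 − d/p))) = √(2 × 136,320 × 697 / (8.02 × 0.8048)).
= √(190,030,080 / 6.4546) ≈ 5425.966.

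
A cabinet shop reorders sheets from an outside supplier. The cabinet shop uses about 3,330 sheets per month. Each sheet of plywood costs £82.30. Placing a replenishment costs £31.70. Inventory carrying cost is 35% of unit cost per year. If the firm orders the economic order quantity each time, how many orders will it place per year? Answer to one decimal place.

N ≈ 134.7 orders per year

Annual demand D = 3,330 × 12 = 39,960.
Holding cost H = 0.35 × £82.30 = £28.8050 per unit per year.
The optimal lot size = √(2DS/H) = √(2 × 39,960 × 31.7 / 28.805) ≈ 296.57.
Orders per year = D / Q* = 39,960 / 296.57 ≈ 134.742.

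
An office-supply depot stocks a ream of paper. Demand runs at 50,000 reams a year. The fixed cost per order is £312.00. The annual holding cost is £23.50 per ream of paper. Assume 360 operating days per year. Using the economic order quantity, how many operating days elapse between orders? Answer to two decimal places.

T ≈ 8.30 days

Q* = √(2DS/H) = √(2 × 50,000 × 312 / 23.5) ≈ 1152.24.
Cycle time = Q*/D × 360 = 1152.24 / 50,000 × 360 ≈ 8.296 days.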